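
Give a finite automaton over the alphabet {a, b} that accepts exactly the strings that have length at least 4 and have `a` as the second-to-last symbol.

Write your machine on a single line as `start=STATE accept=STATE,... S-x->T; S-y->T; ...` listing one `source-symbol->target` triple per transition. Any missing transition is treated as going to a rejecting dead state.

Build one automaton per condition and run them in lockstep. The first has 6 states tracking the input length, saturating at 5; the second has 7 states tracking the last 2 symbols read. A product state is a pair (one from each), accepting exactly when both do. After merging equivalent states the machine shrinks.
With 6 states:
        a   b  
>  s0   s1  s1 
   s1   s2  s2 
   s2   s3  s2 
   s3   s4  s5 
 * s4   s4  s5 
 * s5   s3  s2 
(> = start, * = accepting)

start=s0; accept=s4,s5; s0-a->s1; s0-b->s1; s1-a->s2; s1-b->s2; s2-a->s3; s2-b->s2; s3-a->s4; s3-b->s5; s4-a->s4; s4-b->s5; s5-a->s3; s5-b->s2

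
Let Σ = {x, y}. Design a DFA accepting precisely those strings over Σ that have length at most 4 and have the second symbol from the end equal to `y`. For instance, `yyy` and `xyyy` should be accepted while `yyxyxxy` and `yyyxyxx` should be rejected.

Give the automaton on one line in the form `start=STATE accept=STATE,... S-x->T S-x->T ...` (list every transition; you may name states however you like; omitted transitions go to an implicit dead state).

start=s0 accept=s5,s6,s9,s10,s13,s14 s0-x->s1 s0-y->s2 s1-x->s3 s1-y->s4 s2-x->s5 s2-y->s6 s3-x->s7 s3-y->s8 s4-x->s9 s4-y->s10 s5-x->s7 s5-y->s8 s6-x->s9 s6-y->s10 s7-x->s11 s7-y->s12 s8-x->s13 s8-y->s14 s9-x->s11 s9-y->s12 s10-x->s13 s10-y->s14 s11-x->s15 s11-y->s16 s12-x->s17 s12-y->s18 s13-x->s15 s13-y->s16 s14-x->s17 s14-y->s18 s15-x->s15 s15-y->s16 s16-x->s17 s16-y->s18 s17-x->s15 s17-y->s16 s18-x->s17 s18-y->s18

Build one automaton per condition and run them in lockstep. The first has 6 states tracking the input length, saturating at 5; the second has 7 states tracking the last 2 symbols read. A product state is a pair (one from each), accepting exactly when both do.
A 19-state machine:
          x    y  
>  s0     s1   s2 
   s1     s3   s4 
   s2     s5   s6 
   s3     s7   s8 
   s4     s9  s10 
 * s5     s7   s8 
 * s6     s9  s10 
   s7    s11  s12 
   s8    s13  s14 
 * s9    s11  s12 
 * s10   s13  s14 
   s11   s15  s16 
   s12   s17  s18 
 * s13   s15  s16 
 * s14   s17  s18 
   s15   s15  s16 
   s16   s17  s18 
   s17   s15  s16 
   s18   s17  s18 
(> = start, * = accepting)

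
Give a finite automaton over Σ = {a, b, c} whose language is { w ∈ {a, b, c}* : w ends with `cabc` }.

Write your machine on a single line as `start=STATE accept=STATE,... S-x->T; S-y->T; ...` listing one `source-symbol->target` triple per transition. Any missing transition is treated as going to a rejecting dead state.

Let each state record the length of the longest suffix of the input read so far that is also a prefix of `cabc`. S1 means the last symbol is `c`; S2 means the last 2 symbols are `ca`; S3 means the last 3 symbols are `cab`; S4 means the last 4 symbols are `cabc`. Accept only at S4, where the string currently ends in `cabc`.
With 5 states:
        a   b   c  
>  S0   S0  S0  S1 
   S1   S2  S0  S1 
   S2   S0  S3  S1 
   S3   S0  S0  S4 
 * S4   S2  S0  S1 
(> = start, * = accepting)

start=S0; accept=S4; S0-a->S0; S0-b->S0; S0-c->S1; S1-a->S2; S1-b->S0; S1-c->S1; S2-a->S0; S2-b->S3; S2-c->S1; S3-a->S0; S3-b->S0; S3-c->S4; S4-a->S2; S4-b->S0; S4-c->S1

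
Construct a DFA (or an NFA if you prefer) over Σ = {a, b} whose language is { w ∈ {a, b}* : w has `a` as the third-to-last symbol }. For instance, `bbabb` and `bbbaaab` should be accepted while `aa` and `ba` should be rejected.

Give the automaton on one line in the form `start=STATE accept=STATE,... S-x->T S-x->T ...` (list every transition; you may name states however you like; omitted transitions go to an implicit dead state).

start=S0 accept=S7,S8,S9,S10 S0-a->S1 S0-b->S2 S1-a->S3 S1-b->S4 S2-a->S5 S2-b->S6 S3-a->S7 S3-b->S8 S4-a->S9 S4-b->S10 S5-a->S11 S5-b->S12 S6-a->S13 S6-b->S14 S7-a->S7 S7-b->S8 S8-a->S9 S8-b->S10 S9-a->S11 S9-b->S12 S10-a->S13 S10-b->S14 S11-a->S7 S11-b->S8 S12-a->S9 S12-b->S10 S13-a->S11 S13-b->S12 S14-a->S13 S14-b->S14

A DFA must remember the last 3 symbols (since which symbol is third-to-last isn't known until the input ends). Use one state per possible window of the last ≤3 symbols; accept from those whose window starts with `a`.
With 15 states:
          a    b  
>  S0     S1   S2 
   S1     S3   S4 
   S2     S5   S6 
   S3     S7   S8 
   S4     S9  S10 
   S5    S11  S12 
   S6    S13  S14 
 * S7     S7   S8 
 * S8     S9  S10 
 * S9    S11  S12 
 * S10   S13  S14 
   S11    S7   S8 
   S12    S9  S10 
   S13   S11  S12 
   S14   S13  S14 
(> = start, * = accepting)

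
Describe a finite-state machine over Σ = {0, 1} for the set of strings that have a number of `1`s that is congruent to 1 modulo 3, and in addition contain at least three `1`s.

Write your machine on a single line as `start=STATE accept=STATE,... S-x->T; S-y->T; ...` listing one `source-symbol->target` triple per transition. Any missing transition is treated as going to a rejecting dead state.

Build one automaton per condition and run them in lockstep. One (3 states) tracks the count of `1`s modulo 3; the other (5 states) tracks the count of `1`s, saturating at 4. Each combined state is a pair, one component from each; accept when both components accept. Minimizing collapses redundant product states.
        0   1  
>  q0   q0  q1 
   q1   q1  q2 
   q2   q2  q3 
   q3   q3  q4 
 * q4   q4  q2 
(> = start, * = accepting)

start=q0; accept=q4; q0-0->q0; q0-1->q1; q1-0->q1; q1-1->q2; q2-0->q2; q2-1->q3; q3-0->q3; q3-1->q4; q4-0->q4; q4-1->q2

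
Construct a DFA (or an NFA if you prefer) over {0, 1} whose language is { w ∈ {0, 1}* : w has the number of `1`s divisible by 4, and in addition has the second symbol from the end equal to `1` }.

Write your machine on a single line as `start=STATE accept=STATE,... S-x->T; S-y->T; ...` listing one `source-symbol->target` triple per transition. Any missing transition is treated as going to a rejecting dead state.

start=S0; accept=S5,S7; S0-0->S0; S0-1->S1; S1-0->S1; S1-1->S2; S2-0->S2; S2-1->S3; S3-0->S4; S3-1->S5; S4-0->S4; S4-1->S6; S5-0->S7; S5-1->S1; S6-0->S7; S6-1->S1; S7-0->S0; S7-1->S1

Run two small machines in parallel and take their product. The first has 4 states tracking the count of `1`s modulo 4; the second has 7 states tracking the last 2 symbols read. A product state is a pair (one from each), accepting exactly when both do. After merging equivalent states the machine shrinks.
An 8-state machine:
        0   1  
>  S0   S0  S1 
   S1   S1  S2 
   S2   S2  S3 
   S3   S4  S5 
   S4   S4  S6 
 * S5   S7  S1 
   S6   S7  S1 
 * S7   S0  S1 
(> = start, * = accepting)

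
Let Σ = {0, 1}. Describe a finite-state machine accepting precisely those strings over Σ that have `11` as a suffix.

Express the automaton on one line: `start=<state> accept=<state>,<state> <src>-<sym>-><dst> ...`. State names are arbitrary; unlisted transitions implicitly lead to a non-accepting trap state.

Remember how much of `11` the current input suffix matches. State s0 means no match yet; s1 means the last symbol is `1`; s2 means the last 2 symbols are `11`. Only s2 accepts. On a mismatch, fall back to the longest proper suffix that is still a prefix of `11`.
With 3 states:
        0   1  
>  s0   s0  s1 
   s1   s0  s2 
 * s2   s0  s2 
(> = start, * = accepting)

start=s0 accept=s2 s0-0->s0 s0-1->s1 s1-0->s0 s1-1->s2 s2-0->s0 s2-1->s2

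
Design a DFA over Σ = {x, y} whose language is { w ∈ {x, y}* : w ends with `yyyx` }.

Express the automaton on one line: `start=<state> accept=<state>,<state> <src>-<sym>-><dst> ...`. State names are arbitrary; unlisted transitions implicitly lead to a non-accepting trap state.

start=s0 accept=s4 s0-x->s0 s0-y->s1 s1-x->s0 s1-y->s2 s2-x->s0 s2-y->s3 s3-x->s4 s3-y->s3 s4-x->s0 s4-y->s1

Remember how much of `yyyx` the current input suffix matches. State s0 means no match yet; s1 means the last symbol is `y`; s2 means the last 2 symbols are `yy`; s3 means the last 3 symbols are `yyy`; s4 means the last 4 symbols are `yyyx`. Only s4 accepts. On a mismatch, fall back to the longest proper suffix that is still a prefix of `yyyx`.
        x   y  
>  s0   s0  s1 
   s1   s0  s2 
   s2   s0  s3 
   s3   s4  s3 
 * s4   s0  s1 
(> = start, * = accepting)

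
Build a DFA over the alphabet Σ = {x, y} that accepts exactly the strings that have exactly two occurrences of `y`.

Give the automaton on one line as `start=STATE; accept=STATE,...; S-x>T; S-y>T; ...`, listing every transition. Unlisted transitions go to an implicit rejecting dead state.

start=s0; accept=s2; s0-x>s0; s0-y>s1; s1-x>s1; s1-y>s2; s2-x>s2; s2-y>s3; s3-x>s3; s3-y>s3

Only the number of `y`s matters, and only up to 3. Make a chain s0 → s1 → s2 → s3 advanced by each `y` (with s3 absorbing); every other symbol self-loops. The accepting set is {s2}.
4 states suffice.
        x   y  
>  s0   s0  s1 
   s1   s1  s2 
 * s2   s2  s3 
   s3   s3  s3 
(> = start, * = accepting)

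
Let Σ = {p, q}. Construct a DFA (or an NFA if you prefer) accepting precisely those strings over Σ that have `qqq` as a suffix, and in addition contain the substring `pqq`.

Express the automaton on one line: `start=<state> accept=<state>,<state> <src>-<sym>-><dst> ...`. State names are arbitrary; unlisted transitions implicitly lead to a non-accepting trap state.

Build one automaton per condition and run them in lockstep. One (4 states) tracks how much of the suffix `qqq` has currently been matched; the other (4 states) tracks whether and how much of `pqq` has been seen. Each combined state is a pair, one component from each; accept when both components accept.
10 states suffice.
       p  q 
>  A   B  C 
   B   B  D 
   C   B  E 
   D   B  F 
   E   B  G 
   F   H  I 
   G   B  G 
   H   H  J 
 * I   H  I 
   J   H  F 
(> = start, * = accepting)

start=A accept=I A-p->B A-q->C B-p->B B-q->D C-p->B C-q->E D-p->B D-q->F E-p->B E-q->G F-p->H F-q->I G-p->B G-q->G H-p->H H-q->J I-p->H I-q->I J-p->H J-q->F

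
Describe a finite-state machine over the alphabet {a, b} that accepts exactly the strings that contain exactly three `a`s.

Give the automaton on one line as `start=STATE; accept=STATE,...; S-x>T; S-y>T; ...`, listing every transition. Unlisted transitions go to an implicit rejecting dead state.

start=S0; accept=S3; S0-a>S1; S0-b>S0; S1-a>S2; S1-b>S1; S2-a>S3; S2-b>S2; S3-a>S4; S3-b>S3; S4-a>S4; S4-b>S4

Only the number of `a`s matters, and only up to 4. Make a chain S0 → S1 → S2 → S3 → S4 advanced by each `a` (with S4 absorbing); every other symbol self-loops. The accepting set is {S3}.
        a   b  
>  S0   S1  S0 
   S1   S2  S1 
   S2   S3  S2 
 * S3   S4  S3 
   S4   S4  S4 
(> = start, * = accepting)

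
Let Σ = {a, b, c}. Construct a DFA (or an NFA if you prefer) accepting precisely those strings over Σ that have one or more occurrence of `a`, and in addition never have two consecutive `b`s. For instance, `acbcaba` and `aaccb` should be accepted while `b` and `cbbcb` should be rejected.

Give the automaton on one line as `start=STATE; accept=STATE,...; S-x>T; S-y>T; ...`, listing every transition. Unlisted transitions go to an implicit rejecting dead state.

start=S0; accept=S1,S3; S0-a>S1; S0-b>S2; S0-c>S0; S1-a>S1; S1-b>S3; S1-c>S1; S2-a>S1; S2-b>S4; S2-c>S0; S3-a>S1; S3-b>S4; S3-c>S1; S4-a>S4; S4-b>S4; S4-c>S4

Handle the two conditions separately and then intersect. The first has 3 states tracking the count of `a`s, saturating at 2; the second has 3 states tracking partial matches of the forbidden pattern `bb`. A product state is a pair (one from each), accepting exactly when both do. After merging equivalent states the machine shrinks.
        a   b   c  
>  S0   S1  S2  S0 
 * S1   S1  S3  S1 
   S2   S1  S4  S0 
 * S3   S1  S4  S1 
   S4   S4  S4  S4 
(> = start, * = accepting)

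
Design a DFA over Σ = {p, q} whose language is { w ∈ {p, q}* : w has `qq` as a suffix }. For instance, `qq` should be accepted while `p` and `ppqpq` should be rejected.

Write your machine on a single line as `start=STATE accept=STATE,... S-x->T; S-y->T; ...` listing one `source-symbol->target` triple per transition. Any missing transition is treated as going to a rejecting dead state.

Remember how much of `qq` the current input suffix matches. State A means no match yet; B means the last symbol is `q`; C means the last 2 symbols are `qq`. Only C accepts. On a mismatch, fall back to the longest proper suffix that is still a prefix of `qq`.
A 3-state machine:
       p  q 
>  A   A  B 
   B   A  C 
 * C   A  C 
(> = start, * = accepting)

start=A; accept=C; A-p->A; A-q->B; B-p->A; B-q->C; C-p->A; C-q->C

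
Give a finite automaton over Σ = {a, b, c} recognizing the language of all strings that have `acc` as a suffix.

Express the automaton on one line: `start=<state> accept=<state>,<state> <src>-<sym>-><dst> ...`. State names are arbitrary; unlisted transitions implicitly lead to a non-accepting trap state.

start=s0 accept=s3 s0-a->s1 s0-b->s0 s0-c->s0 s1-a->s1 s1-b->s0 s1-c->s2 s2-a->s1 s2-b->s0 s2-c->s3 s3-a->s1 s3-b->s0 s3-c->s0

Let each state record the length of the longest suffix of the input read so far that is also a prefix of `acc`. s1 means the last symbol is `a`; s2 means the last 2 symbols are `ac`; s3 means the last 3 symbols are `acc`. Accept only at s3, where the string currently ends in `acc`.
With 4 states:
        a   b   c  
>  s0   s1  s0  s0 
   s1   s1  s0  s2 
   s2   s1  s0  s3 
 * s3   s1  s0  s0 
(> = start, * = accepting)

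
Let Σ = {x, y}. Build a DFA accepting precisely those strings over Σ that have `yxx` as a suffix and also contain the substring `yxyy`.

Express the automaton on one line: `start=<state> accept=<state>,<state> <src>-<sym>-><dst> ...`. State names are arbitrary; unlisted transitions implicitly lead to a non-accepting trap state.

start=A accept=H A-x->A A-y->B B-x->C B-y->B C-x->D C-y->E D-x->A D-y->B E-x->C E-y->F F-x->G F-y->F G-x->H G-y->F H-x->I H-y->F I-x->I I-y->F

Handle the two conditions separately and then intersect. The first has 4 states tracking how much of the suffix `yxx` has currently been matched; the second has 5 states tracking whether and how much of `yxyy` has been seen. A product state is a pair (one from each), accepting exactly when both do.
A 9-state machine:
       x  y 
>  A   A  B 
   B   C  B 
   C   D  E 
   D   A  B 
   E   C  F 
   F   G  F 
   G   H  F 
 * H   I  F 
   I   I  F 
(> = start, * = accepting)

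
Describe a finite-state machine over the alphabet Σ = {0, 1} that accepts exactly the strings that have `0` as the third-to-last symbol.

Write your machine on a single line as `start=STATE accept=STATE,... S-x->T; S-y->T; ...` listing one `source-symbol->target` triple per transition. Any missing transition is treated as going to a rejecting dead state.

start=s0; accept=s7,s8,s9,s10; s0-0->s1; s0-1->s2; s1-0->s3; s1-1->s4; s2-0->s5; s2-1->s6; s3-0->s7; s3-1->s8; s4-0->s9; s4-1->s10; s5-0->s11; s5-1->s12; s6-0->s13; s6-1->s14; s7-0->s7; s7-1->s8; s8-0->s9; s8-1->s10; s9-0->s11; s9-1->s12; s10-0->s13; s10-1->s14; s11-0->s7; s11-1->s8; s12-0->s9; s12-1->s10; s13-0->s11; s13-1->s12; s14-0->s13; s14-1->s14

A DFA must remember the last 3 symbols (since which symbol is third-to-last isn't known until the input ends). Use one state per possible window of the last ≤3 symbols; accept from those whose window starts with `0`.
With 15 states:
          0    1  
>  s0     s1   s2 
   s1     s3   s4 
   s2     s5   s6 
   s3     s7   s8 
   s4     s9  s10 
   s5    s11  s12 
   s6    s13  s14 
 * s7     s7   s8 
 * s8     s9  s10 
 * s9    s11  s12 
 * s10   s13  s14 
   s11    s7   s8 
   s12    s9  s10 
   s13   s11  s12 
   s14   s13  s14 
(> = start, * = accepting)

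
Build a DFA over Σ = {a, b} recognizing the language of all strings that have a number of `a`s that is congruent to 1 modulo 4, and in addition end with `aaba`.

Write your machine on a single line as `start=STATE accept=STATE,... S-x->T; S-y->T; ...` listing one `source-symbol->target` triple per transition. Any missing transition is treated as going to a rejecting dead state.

start=S0; accept=S7; S0-a->S1; S0-b->S0; S1-a->S2; S1-b->S1; S2-a->S3; S2-b->S2; S3-a->S4; S3-b->S5; S4-a->S1; S4-b->S6; S5-a->S0; S5-b->S5; S6-a->S7; S6-b->S0; S7-a->S2; S7-b->S1

Run two small machines in parallel and take their product. One (4 states) tracks the count of `a`s modulo 4; the other (5 states) tracks how much of the suffix `aaba` has currently been matched. Each combined state is a pair, one component from each; accept when both components accept. After merging equivalent states the machine shrinks.
With 8 states:
        a   b  
>  S0   S1  S0 
   S1   S2  S1 
   S2   S3  S2 
   S3   S4  S5 
   S4   S1  S6 
   S5   S0  S5 
   S6   S7  S0 
 * S7   S2  S1 
(> = start, * = accepting)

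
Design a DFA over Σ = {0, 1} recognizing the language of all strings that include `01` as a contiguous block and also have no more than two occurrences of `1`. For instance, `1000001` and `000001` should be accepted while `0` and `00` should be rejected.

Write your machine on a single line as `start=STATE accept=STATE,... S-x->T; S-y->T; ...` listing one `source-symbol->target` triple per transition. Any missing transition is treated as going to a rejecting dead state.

Run two small machines in parallel and take their product. One (3 states) tracks whether and how much of `01` has been seen; the other (4 states) tracks the count of `1`s, saturating at 3. Each combined state is a pair, one component from each; accept when both components accept. After merging equivalent states the machine shrinks.
7 states suffice.
        0   1  
>  q0   q1  q2 
   q1   q1  q3 
   q2   q4  q5 
 * q3   q3  q6 
   q4   q4  q6 
   q5   q5  q5 
 * q6   q6  q5 
(> = start, * = accepting)

start=q0; accept=q3,q6; q0-0->q1; q0-1->q2; q1-0->q1; q1-1->q3; q2-0->q4; q2-1->q5; q3-0->q3; q3-1->q6; q4-0->q4; q4-1->q6; q5-0->q5; q5-1->q5; q6-0->q6; q6-1->q5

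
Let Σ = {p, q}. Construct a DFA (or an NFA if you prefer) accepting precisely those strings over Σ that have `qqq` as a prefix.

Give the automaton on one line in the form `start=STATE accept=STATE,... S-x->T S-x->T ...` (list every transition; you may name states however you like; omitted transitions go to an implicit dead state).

Check the first 3 symbols one by one: A through C record how many have matched `qqq` so far; any wrong symbol goes to the dead state E. After all 3 match we enter the accepting sink D.
5 states suffice.
       p  q 
>  A   E  B 
   B   E  C 
   C   E  D 
 * D   D  D 
   E   E  E 
(> = start, * = accepting)

start=A accept=D A-p->E A-q->B B-p->E B-q->C C-p->E C-q->D D-p->D D-q->D E-p->E E-q->E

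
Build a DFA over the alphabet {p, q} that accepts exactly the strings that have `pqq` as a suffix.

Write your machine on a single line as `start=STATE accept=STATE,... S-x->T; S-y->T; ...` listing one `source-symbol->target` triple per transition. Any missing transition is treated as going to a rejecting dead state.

Remember how much of `pqq` the current input suffix matches. State A means no match yet; B means the last symbol is `p`; C means the last 2 symbols are `pq`; D means the last 3 symbols are `pqq`. Only D accepts. On a mismatch, fall back to the longest proper suffix that is still a prefix of `pqq`.
4 states suffice.
       p  q 
>  A   B  A 
   B   B  C 
   C   B  D 
 * D   B  A 
(> = start, * = accepting)

start=A; accept=D; A-p->B; A-q->A; B-p->B; B-q->C; C-p->B; C-q->D; D-p->B; D-q->A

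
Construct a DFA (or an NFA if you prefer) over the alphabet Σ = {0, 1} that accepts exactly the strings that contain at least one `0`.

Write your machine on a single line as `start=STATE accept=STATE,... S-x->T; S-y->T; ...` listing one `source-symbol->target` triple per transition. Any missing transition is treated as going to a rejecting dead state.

start=A; accept=B,C; A-0->B; A-1->A; B-0->C; B-1->B; C-0->C; C-1->C

Count `0`s, saturating at 2: state A means no `0` yet, B means one `0` seen, C means more than one. Each `0` increments (capped at C); other symbols loop. Accept from {B, C}.
A 3-state machine:
       0  1 
>  A   B  A 
 * B   C  B 
 * C   C  C 
(> = start, * = accepting)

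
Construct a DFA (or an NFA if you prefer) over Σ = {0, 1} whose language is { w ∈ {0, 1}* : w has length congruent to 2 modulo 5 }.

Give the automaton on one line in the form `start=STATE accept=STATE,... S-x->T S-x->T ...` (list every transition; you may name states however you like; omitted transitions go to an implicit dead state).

start=q0 accept=q2 q0-0->q1 q0-1->q1 q1-0->q2 q1-1->q2 q2-0->q3 q2-1->q3 q3-0->q4 q3-1->q4 q4-0->q0 q4-1->q0

Only the length mod 5 matters, so use a 5-cycle: from any state, every input symbol moves to the next state, wrapping q4 back to q0. Mark q2 accepting.
5 states suffice.
        0   1  
>  q0   q1  q1 
   q1   q2  q2 
 * q2   q3  q3 
   q3   q4  q4 
   q4   q0  q0 
(> = start, * = accepting)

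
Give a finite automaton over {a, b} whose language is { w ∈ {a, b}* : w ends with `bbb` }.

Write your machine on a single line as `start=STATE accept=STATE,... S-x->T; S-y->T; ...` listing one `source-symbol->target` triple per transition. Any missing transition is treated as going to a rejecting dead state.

start=q0; accept=q3; q0-a->q0; q0-b->q1; q1-a->q0; q1-b->q2; q2-a->q0; q2-b->q3; q3-a->q0; q3-b->q3

Remember how much of `bbb` the current input suffix matches. State q0 means no match yet; q1 means the last symbol is `b`; q2 means the last 2 symbols are `bb`; q3 means the last 3 symbols are `bbb`. Only q3 accepts. On a mismatch, fall back to the longest proper suffix that is still a prefix of `bbb`.
With 4 states:
        a   b  
>  q0   q0  q1 
   q1   q0  q2 
   q2   q0  q3 
 * q3   q0  q3 
(> = start, * = accepting)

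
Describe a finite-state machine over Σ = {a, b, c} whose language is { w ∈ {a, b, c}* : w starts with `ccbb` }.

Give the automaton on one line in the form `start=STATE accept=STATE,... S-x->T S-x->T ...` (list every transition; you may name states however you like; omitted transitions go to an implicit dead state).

Walk along `ccbb` while the input agrees: from q0 take `c` to q1, and so on. Any deviation drops to the rejecting sink q5. Once q4 is reached the prefix is confirmed and every continuation is accepted.
A 6-state machine:
        a   b   c  
>  q0   q5  q5  q1 
   q1   q5  q5  q2 
   q2   q5  q3  q5 
   q3   q5  q4  q5 
 * q4   q4  q4  q4 
   q5   q5  q5  q5 
(> = start, * = accepting)

start=q0 accept=q4 q0-a->q5 q0-b->q5 q0-c->q1 q1-a->q5 q1-b->q5 q1-c->q2 q2-a->q5 q2-b->q3 q2-c->q5 q3-a->q5 q3-b->q4 q3-c->q5 q4-a->q4 q4-b->q4 q4-c->q4 q5-a->q5 q5-b->q5 q5-c->q5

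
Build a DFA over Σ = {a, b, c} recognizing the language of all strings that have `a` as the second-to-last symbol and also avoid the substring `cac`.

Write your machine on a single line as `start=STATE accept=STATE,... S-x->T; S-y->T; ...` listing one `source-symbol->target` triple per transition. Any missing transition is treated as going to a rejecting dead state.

Run two small machines in parallel and take their product. One (13 states) tracks the last 2 symbols read; the other (4 states) tracks partial matches of the forbidden pattern `cac`. Each combined state is a pair, one component from each; accept when both components accept. Minimizing collapses redundant product states.
8 states suffice.
        a   b   c  
>  q0   q1  q0  q2 
   q1   q3  q4  q5 
   q2   q6  q0  q2 
 * q3   q3  q4  q5 
 * q4   q1  q0  q2 
 * q5   q6  q0  q2 
   q6   q3  q4  q7 
   q7   q7  q7  q7 
(> = start, * = accepting)

start=q0; accept=q3,q4,q5; q0-a->q1; q0-b->q0; q0-c->q2; q1-a->q3; q1-b->q4; q1-c->q5; q2-a->q6; q2-b->q0; q2-c->q2; q3-a->q3; q3-b->q4; q3-c->q5; q4-a->q1; q4-b->q0; q4-c->q2; q5-a->q6; q5-b->q0; q5-c->q2; q6-a->q3; q6-b->q4; q6-c->q7; q7-a->q7; q7-b->q7; q7-c->q7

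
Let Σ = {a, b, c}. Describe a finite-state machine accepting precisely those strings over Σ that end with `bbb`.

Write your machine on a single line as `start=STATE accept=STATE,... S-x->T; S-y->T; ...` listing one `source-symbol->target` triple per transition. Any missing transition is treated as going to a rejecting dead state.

start=S0; accept=S3; S0-a->S0; S0-b->S1; S0-c->S0; S1-a->S0; S1-b->S2; S1-c->S0; S2-a->S0; S2-b->S3; S2-c->S0; S3-a->S0; S3-b->S3; S3-c->S0

Let each state record the length of the longest suffix of the input read so far that is also a prefix of `bbb`. S1 means the last symbol is `b`; S2 means the last 2 symbols are `bb`; S3 means the last 3 symbols are `bbb`. Accept only at S3, where the string currently ends in `bbb`.
4 states suffice.
        a   b   c  
>  S0   S0  S1  S0 
   S1   S0  S2  S0 
   S2   S0  S3  S0 
 * S3   S0  S3  S0 
(> = start, * = accepting)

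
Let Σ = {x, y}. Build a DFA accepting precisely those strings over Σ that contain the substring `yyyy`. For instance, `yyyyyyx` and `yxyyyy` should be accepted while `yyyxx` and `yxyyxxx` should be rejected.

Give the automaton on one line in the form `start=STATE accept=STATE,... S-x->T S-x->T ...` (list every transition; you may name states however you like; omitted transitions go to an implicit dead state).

Track how much of `yyyy` has been matched so far: state q0 is no progress, q4 is the absorbing accept state reached once `yyyy` has occurred. Intermediate states record partial matches; on a mismatch, fall back to the longest reusable overlap.
With 5 states:
        x   y  
>  q0   q0  q1 
   q1   q0  q2 
   q2   q0  q3 
   q3   q0  q4 
 * q4   q4  q4 
(> = start, * = accepting)

start=q0 accept=q4 q0-x->q0 q0-y->q1 q1-x->q0 q1-y->q2 q2-x->q0 q2-y->q3 q3-x->q0 q3-y->q4 q4-x->q4 q4-y->q4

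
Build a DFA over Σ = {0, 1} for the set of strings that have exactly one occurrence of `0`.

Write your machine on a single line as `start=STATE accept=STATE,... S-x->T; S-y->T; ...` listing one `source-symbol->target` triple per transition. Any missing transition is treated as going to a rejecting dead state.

start=A; accept=B; A-0->B; A-1->A; B-0->C; B-1->B; C-0->C; C-1->C

Only the number of `0`s matters, and only up to 2. Make a chain A → B → C advanced by each `0` (with C absorbing); every other symbol self-loops. The accepting set is {B}.
3 states suffice.
       0  1 
>  A   B  A 
 * B   C  B 
   C   C  C 
(> = start, * = accepting)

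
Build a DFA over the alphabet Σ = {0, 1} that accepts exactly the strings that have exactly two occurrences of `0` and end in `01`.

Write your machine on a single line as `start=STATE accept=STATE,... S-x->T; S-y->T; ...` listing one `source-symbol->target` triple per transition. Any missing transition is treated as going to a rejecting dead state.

start=S0; accept=S5; S0-0->S1; S0-1->S0; S1-0->S2; S1-1->S3; S2-0->S4; S2-1->S5; S3-0->S2; S3-1->S6; S4-0->S4; S4-1->S7; S5-0->S4; S5-1->S8; S6-0->S2; S6-1->S6; S7-0->S4; S7-1->S9; S8-0->S4; S8-1->S8; S9-0->S4; S9-1->S9

Handle the two conditions separately and then intersect. The first has 4 states tracking the count of `0`s, saturating at 3; the second has 3 states tracking how much of the suffix `01` has currently been matched. A product state is a pair (one from each), accepting exactly when both do.
        0   1  
>  S0   S1  S0 
   S1   S2  S3 
   S2   S4  S5 
   S3   S2  S6 
   S4   S4  S7 
 * S5   S4  S8 
   S6   S2  S6 
   S7   S4  S9 
   S8   S4  S8 
   S9   S4  S9 
(> = start, * = accepting)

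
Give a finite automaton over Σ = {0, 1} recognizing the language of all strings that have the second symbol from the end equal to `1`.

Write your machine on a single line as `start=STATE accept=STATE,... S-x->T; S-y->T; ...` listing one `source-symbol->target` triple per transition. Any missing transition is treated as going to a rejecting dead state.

start=s0; accept=s5,s6; s0-0->s1; s0-1->s2; s1-0->s3; s1-1->s4; s2-0->s5; s2-1->s6; s3-0->s3; s3-1->s4; s4-0->s5; s4-1->s6; s5-0->s3; s5-1->s4; s6-0->s5; s6-1->s6

A DFA must remember the last 2 symbols (since which symbol is second-to-last isn't known until the input ends). Use one state per possible window of the last ≤2 symbols; accept from those whose window starts with `1`.
        0   1  
>  s0   s1  s2 
   s1   s3  s4 
   s2   s5  s6 
   s3   s3  s4 
   s4   s5  s6 
 * s5   s3  s4 
 * s6   s5  s6 
(> = start, * = accepting)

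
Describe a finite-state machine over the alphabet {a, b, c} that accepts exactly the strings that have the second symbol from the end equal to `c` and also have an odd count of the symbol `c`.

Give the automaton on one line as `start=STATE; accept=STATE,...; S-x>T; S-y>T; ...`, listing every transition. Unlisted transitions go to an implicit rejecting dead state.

start=s0; accept=s10,s11,s21; s0-a>s1; s0-b>s2; s0-c>s3; s1-a>s4; s1-b>s5; s1-c>s6; s2-a>s7; s2-b>s8; s2-c>s9; s3-a>s10; s3-b>s11; s3-c>s12; s4-a>s4; s4-b>s5; s4-c>s6; s5-a>s7; s5-b>s8; s5-c>s9; s6-a>s10; s6-b>s11; s6-c>s12; s7-a>s4; s7-b>s5; s7-c>s6; s8-a>s7; s8-b>s8; s8-c>s9; s9-a>s10; s9-b>s11; s9-c>s12; s10-a>s13; s10-b>s14; s10-c>s15; s11-a>s16; s11-b>s17; s11-c>s18; s12-a>s19; s12-b>s20; s12-c>s21; s13-a>s13; s13-b>s14; s13-c>s15; s14-a>s16; s14-b>s17; s14-c>s18; s15-a>s19; s15-b>s20; s15-c>s21; s16-a>s13; s16-b>s14; s16-c>s15; s17-a>s16; s17-b>s17; s17-c>s18; s18-a>s19; s18-b>s20; s18-c>s21; s19-a>s4; s19-b>s5; s19-c>s6; s20-a>s7; s20-b>s8; s20-c>s9; s21-a>s10; s21-b>s11; s21-c>s12

Build one automaton per condition and run them in lockstep. The first has 13 states tracking the last 2 symbols read; the second has 2 states tracking the count of `c`s modulo 2. A product state is a pair (one from each), accepting exactly when both do.
22 states suffice.
          a    b    c  
>  s0     s1   s2   s3 
   s1     s4   s5   s6 
   s2     s7   s8   s9 
   s3    s10  s11  s12 
   s4     s4   s5   s6 
   s5     s7   s8   s9 
   s6    s10  s11  s12 
   s7     s4   s5   s6 
   s8     s7   s8   s9 
   s9    s10  s11  s12 
 * s10   s13  s14  s15 
 * s11   s16  s17  s18 
   s12   s19  s20  s21 
   s13   s13  s14  s15 
   s14   s16  s17  s18 
   s15   s19  s20  s21 
   s16   s13  s14  s15 
   s17   s16  s17  s18 
   s18   s19  s20  s21 
   s19    s4   s5   s6 
   s20    s7   s8   s9 
 * s21   s10  s11  s12 
(> = start, * = accepting)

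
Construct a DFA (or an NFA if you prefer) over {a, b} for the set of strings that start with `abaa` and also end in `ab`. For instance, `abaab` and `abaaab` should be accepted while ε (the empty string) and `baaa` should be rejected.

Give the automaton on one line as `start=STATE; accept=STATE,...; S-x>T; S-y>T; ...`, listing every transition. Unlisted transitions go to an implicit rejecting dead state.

Handle the two conditions separately and then intersect. One (6 states) tracks whether the input so far still matches the prefix `abaa`; the other (3 states) tracks how much of the suffix `ab` has currently been matched. Each combined state is a pair, one component from each; accept when both components accept. Equivalent product states are then merged.
        a   b  
>  q0   q1  q2 
   q1   q2  q3 
   q2   q2  q2 
   q3   q4  q2 
   q4   q5  q2 
   q5   q5  q6 
 * q6   q5  q7 
   q7   q5  q7 
(> = start, * = accepting)

start=q0; accept=q6; q0-a>q1; q0-b>q2; q1-a>q2; q1-b>q3; q2-a>q2; q2-b>q2; q3-a>q4; q3-b>q2; q4-a>q5; q4-b>q2; q5-a>q5; q5-b>q6; q6-a>q5; q6-b>q7; q7-a>q5; q7-b>q7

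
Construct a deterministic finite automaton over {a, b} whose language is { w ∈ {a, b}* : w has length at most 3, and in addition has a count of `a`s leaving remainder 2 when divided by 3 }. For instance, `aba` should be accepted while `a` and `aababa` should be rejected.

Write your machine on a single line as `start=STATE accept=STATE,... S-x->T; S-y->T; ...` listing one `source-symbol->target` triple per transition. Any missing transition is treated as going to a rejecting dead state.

Build one automaton per condition and run them in lockstep. The first has 5 states tracking the input length, saturating at 4; the second has 3 states tracking the count of `a`s modulo 3. A product state is a pair (one from each), accepting exactly when both do.
12 states suffice.
          a    b  
>  S0     S1   S2 
   S1     S3   S4 
   S2     S4   S5 
 * S3     S6   S7 
   S4     S7   S8 
   S5     S8   S6 
   S6     S9  S10 
 * S7    S10  S11 
   S8    S11   S9 
   S9    S11   S9 
   S10    S9  S10 
   S11   S10  S11 
(> = start, * = accepting)

start=S0; accept=S3,S7; S0-a->S1; S0-b->S2; S1-a->S3; S1-b->S4; S2-a->S4; S2-b->S5; S3-a->S6; S3-b->S7; S4-a->S7; S4-b->S8; S5-a->S8; S5-b->S6; S6-a->S9; S6-b->S10; S7-a->S10; S7-b->S11; S8-a->S11; S8-b->S9; S9-a->S11; S9-b->S9; S10-a->S9; S10-b->S10; S11-a->S10; S11-b->S11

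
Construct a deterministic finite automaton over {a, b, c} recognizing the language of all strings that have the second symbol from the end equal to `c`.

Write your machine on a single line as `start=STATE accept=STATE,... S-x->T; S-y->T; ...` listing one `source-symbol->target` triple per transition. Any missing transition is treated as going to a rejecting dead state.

start=S0; accept=S10,S11,S12; S0-a->S1; S0-b->S2; S0-c->S3; S1-a->S4; S1-b->S5; S1-c->S6; S2-a->S7; S2-b->S8; S2-c->S9; S3-a->S10; S3-b->S11; S3-c->S12; S4-a->S4; S4-b->S5; S4-c->S6; S5-a->S7; S5-b->S8; S5-c->S9; S6-a->S10; S6-b->S11; S6-c->S12; S7-a->S4; S7-b->S5; S7-c->S6; S8-a->S7; S8-b->S8; S8-c->S9; S9-a->S10; S9-b->S11; S9-c->S12; S10-a->S4; S10-b->S5; S10-c->S6; S11-a->S7; S11-b->S8; S11-c->S9; S12-a->S10; S12-b->S11; S12-c->S12

A DFA must remember the last 2 symbols (since which symbol is second-to-last isn't known until the input ends). Use one state per possible window of the last ≤2 symbols; accept from those whose window starts with `c`.
With 13 states:
          a    b    c  
>  S0     S1   S2   S3 
   S1     S4   S5   S6 
   S2     S7   S8   S9 
   S3    S10  S11  S12 
   S4     S4   S5   S6 
   S5     S7   S8   S9 
   S6    S10  S11  S12 
   S7     S4   S5   S6 
   S8     S7   S8   S9 
   S9    S10  S11  S12 
 * S10    S4   S5   S6 
 * S11    S7   S8   S9 
 * S12   S10  S11  S12 
(> = start, * = accepting)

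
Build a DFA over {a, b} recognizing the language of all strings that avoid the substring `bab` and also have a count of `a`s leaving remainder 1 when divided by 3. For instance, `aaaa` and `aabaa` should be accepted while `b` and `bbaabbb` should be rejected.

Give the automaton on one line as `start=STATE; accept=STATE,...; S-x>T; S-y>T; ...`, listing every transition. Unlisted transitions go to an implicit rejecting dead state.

start=q0; accept=q1,q4,q5; q0-a>q1; q0-b>q2; q1-a>q3; q1-b>q4; q2-a>q5; q2-b>q2; q3-a>q0; q3-b>q6; q4-a>q7; q4-b>q4; q5-a>q3; q5-b>q8; q6-a>q9; q6-b>q6; q7-a>q0; q7-b>q8; q8-a>q8; q8-b>q8; q9-a>q1; q9-b>q8

Build one automaton per condition and run them in lockstep. The first has 4 states tracking partial matches of the forbidden pattern `bab`; the second has 3 states tracking the count of `a`s modulo 3. A product state is a pair (one from each), accepting exactly when both do. After merging equivalent states the machine shrinks.
10 states suffice.
        a   b  
>  q0   q1  q2 
 * q1   q3  q4 
   q2   q5  q2 
   q3   q0  q6 
 * q4   q7  q4 
 * q5   q3  q8 
   q6   q9  q6 
   q7   q0  q8 
   q8   q8  q8 
   q9   q1  q8 
(> = start, * = accepting)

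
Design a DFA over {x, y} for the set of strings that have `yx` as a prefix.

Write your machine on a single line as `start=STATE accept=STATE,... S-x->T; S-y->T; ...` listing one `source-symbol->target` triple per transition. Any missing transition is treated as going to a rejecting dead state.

Walk along `yx` while the input agrees: from s0 take `y` to s1, and so on. Any deviation drops to the rejecting sink s3. Once s2 is reached the prefix is confirmed and every continuation is accepted.
A 4-state machine:
        x   y  
>  s0   s3  s1 
   s1   s2  s3 
 * s2   s2  s2 
   s3   s3  s3 
(> = start, * = accepting)

start=s0; accept=s2; s0-x->s3; s0-y->s1; s1-x->s2; s1-y->s3; s2-x->s2; s2-y->s2; s3-x->s3; s3-y->s3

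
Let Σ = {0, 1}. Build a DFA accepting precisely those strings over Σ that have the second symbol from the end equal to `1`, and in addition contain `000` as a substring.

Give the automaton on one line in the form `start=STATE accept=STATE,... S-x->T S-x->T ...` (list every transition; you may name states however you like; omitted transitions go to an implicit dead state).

Handle the two conditions separately and then intersect. The first has 7 states tracking the last 2 symbols read; the second has 4 states tracking whether and how much of `000` has been seen. A product state is a pair (one from each), accepting exactly when both do.
An 11-state machine:
          0    1  
>  s0     s1   s2 
   s1     s3   s4 
   s2     s5   s6 
   s3     s7   s4 
   s4     s5   s6 
   s5     s3   s4 
   s6     s5   s6 
   s7     s7   s8 
   s8     s9  s10 
 * s9     s7   s8 
 * s10    s9  s10 
(> = start, * = accepting)

start=s0 accept=s9,s10 s0-0->s1 s0-1->s2 s1-0->s3 s1-1->s4 s2-0->s5 s2-1->s6 s3-0->s7 s3-1->s4 s4-0->s5 s4-1->s6 s5-0->s3 s5-1->s4 s6-0->s5 s6-1->s6 s7-0->s7 s7-1->s8 s8-0->s9 s8-1->s10 s9-0->s7 s9-1->s8 s10-0->s9 s10-1->s10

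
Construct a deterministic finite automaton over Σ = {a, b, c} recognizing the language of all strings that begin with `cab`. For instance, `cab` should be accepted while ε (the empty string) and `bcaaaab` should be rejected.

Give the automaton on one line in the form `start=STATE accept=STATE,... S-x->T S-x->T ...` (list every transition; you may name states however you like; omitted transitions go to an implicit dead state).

start=s0 accept=s3 s0-a->s4 s0-b->s4 s0-c->s1 s1-a->s2 s1-b->s4 s1-c->s4 s2-a->s4 s2-b->s3 s2-c->s4 s3-a->s3 s3-b->s3 s3-c->s3 s4-a->s4 s4-b->s4 s4-c->s4

Check the first 3 symbols one by one: s0 through s2 record how many have matched `cab` so far; any wrong symbol goes to the dead state s4. After all 3 match we enter the accepting sink s3.
With 5 states:
        a   b   c  
>  s0   s4  s4  s1 
   s1   s2  s4  s4 
   s2   s4  s3  s4 
 * s3   s3  s3  s3 
   s4   s4  s4  s4 
(> = start, * = accepting)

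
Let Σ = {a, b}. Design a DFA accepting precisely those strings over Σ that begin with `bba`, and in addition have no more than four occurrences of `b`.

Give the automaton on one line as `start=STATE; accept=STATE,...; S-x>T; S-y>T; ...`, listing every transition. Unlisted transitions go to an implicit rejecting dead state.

Build one automaton per condition and run them in lockstep. The first has 5 states tracking whether the input so far still matches the prefix `bba`; the second has 6 states tracking the count of `b`s, saturating at 5. A product state is a pair (one from each), accepting exactly when both do.
          a    b  
>  s0     s1   s2 
   s1     s1   s3 
   s2     s3   s4 
   s3     s3   s5 
   s4     s6   s7 
   s5     s5   s7 
 * s6     s6   s8 
   s7     s7   s9 
 * s8     s8  s10 
   s9     s9  s11 
 * s10   s10  s12 
   s11   s11  s11 
   s12   s12  s12 
(> = start, * = accepting)

start=s0; accept=s6,s8,s10; s0-a>s1; s0-b>s2; s1-a>s1; s1-b>s3; s2-a>s3; s2-b>s4; s3-a>s3; s3-b>s5; s4-a>s6; s4-b>s7; s5-a>s5; s5-b>s7; s6-a>s6; s6-b>s8; s7-a>s7; s7-b>s9; s8-a>s8; s8-b>s10; s9-a>s9; s9-b>s11; s10-a>s10; s10-b>s12; s11-a>s11; s11-b>s11; s12-a>s12; s12-b>s12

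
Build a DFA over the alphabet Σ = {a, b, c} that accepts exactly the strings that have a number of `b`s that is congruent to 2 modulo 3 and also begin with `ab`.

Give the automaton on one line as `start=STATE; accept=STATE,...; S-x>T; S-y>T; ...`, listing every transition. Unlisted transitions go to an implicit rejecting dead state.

start=q0; accept=q6; q0-a>q1; q0-b>q2; q0-c>q3; q1-a>q3; q1-b>q4; q1-c>q3; q2-a>q2; q2-b>q5; q2-c>q2; q3-a>q3; q3-b>q2; q3-c>q3; q4-a>q4; q4-b>q6; q4-c>q4; q5-a>q5; q5-b>q3; q5-c>q5; q6-a>q6; q6-b>q7; q6-c>q6; q7-a>q7; q7-b>q4; q7-c>q7

Handle the two conditions separately and then intersect. The first has 3 states tracking the count of `b`s modulo 3; the second has 4 states tracking whether the input so far still matches the prefix `ab`. A product state is a pair (one from each), accepting exactly when both do.
8 states suffice.
        a   b   c  
>  q0   q1  q2  q3 
   q1   q3  q4  q3 
   q2   q2  q5  q2 
   q3   q3  q2  q3 
   q4   q4  q6  q4 
   q5   q5  q3  q5 
 * q6   q6  q7  q6 
   q7   q7  q4  q7 
(> = start, * = accepting)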